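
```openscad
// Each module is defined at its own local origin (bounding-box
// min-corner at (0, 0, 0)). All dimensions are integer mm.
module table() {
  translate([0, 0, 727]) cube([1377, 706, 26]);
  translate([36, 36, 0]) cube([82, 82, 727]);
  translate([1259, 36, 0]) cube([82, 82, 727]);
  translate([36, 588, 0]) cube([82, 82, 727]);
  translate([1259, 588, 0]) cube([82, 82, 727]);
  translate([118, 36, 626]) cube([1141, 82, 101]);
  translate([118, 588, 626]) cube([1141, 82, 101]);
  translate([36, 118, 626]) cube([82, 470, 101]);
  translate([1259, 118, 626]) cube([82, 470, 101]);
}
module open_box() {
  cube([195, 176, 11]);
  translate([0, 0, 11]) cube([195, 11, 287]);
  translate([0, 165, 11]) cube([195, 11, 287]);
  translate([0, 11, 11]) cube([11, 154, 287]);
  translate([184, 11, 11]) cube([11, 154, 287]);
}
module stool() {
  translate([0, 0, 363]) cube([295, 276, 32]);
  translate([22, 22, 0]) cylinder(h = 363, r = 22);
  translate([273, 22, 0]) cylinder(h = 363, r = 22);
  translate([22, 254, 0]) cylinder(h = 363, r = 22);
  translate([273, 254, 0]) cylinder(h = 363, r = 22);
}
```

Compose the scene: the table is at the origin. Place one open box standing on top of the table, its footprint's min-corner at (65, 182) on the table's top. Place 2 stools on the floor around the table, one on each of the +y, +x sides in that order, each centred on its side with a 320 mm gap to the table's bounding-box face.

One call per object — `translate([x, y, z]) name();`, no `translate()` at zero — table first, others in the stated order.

table();
translate([65, 182, 753]) open_box();
translate([541, 1026, 0]) stool();
translate([1697, 215, 0]) stool();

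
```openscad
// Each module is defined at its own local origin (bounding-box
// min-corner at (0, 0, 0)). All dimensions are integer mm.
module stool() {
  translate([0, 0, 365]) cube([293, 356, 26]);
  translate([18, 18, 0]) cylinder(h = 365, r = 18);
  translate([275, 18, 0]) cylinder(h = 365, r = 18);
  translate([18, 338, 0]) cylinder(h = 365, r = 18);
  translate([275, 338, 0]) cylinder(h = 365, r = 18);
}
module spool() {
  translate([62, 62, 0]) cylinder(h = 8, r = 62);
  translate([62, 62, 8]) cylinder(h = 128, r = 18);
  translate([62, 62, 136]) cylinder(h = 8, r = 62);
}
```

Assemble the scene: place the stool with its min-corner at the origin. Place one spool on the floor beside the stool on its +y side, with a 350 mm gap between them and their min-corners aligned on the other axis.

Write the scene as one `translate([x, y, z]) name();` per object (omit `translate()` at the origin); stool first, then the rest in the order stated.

stool();
translate([0, 706, 0]) spool();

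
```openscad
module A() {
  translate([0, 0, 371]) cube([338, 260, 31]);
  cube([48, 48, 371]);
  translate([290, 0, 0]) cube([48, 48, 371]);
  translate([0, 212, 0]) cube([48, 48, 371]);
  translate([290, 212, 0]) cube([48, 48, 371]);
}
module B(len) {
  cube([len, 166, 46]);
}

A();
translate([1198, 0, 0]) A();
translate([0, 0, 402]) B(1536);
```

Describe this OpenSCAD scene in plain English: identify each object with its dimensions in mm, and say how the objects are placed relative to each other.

A is a four-legged stool. The seat is 338×260 mm, 31 mm thick, top at z = 402 mm. It stands on four square legs, each 48×48 mm in cross-section, from z = 0 to the seat underside, each flush with a corner of the seat.

B is a rectangular beam 1536 mm long (x), 166 mm deep (y), 46 mm thick (z).

The beam spans the tops of two stools placed 860 mm apart, resting at z = 402 mm.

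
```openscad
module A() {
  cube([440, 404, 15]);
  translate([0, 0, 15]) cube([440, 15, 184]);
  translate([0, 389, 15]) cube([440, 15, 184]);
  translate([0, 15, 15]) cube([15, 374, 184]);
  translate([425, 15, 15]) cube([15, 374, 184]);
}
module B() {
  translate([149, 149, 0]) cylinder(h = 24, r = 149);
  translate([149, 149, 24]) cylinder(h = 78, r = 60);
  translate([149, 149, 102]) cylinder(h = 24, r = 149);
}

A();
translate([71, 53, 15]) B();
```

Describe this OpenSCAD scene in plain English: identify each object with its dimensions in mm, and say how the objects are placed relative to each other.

A is an open-topped rectangular box: outside dimensions 440×404×199 mm, with a uniform wall and base thickness of 15 mm. The base is a full 440×404 slab on the floor; four walls sit on top of the base. The front and back walls (the −y and +y sides) span the full width; the two side walls fit between them.

B is a spool: two coaxial disc flanges of radius 149 mm and thickness 24 mm, joined by a core cylinder of radius 60 mm and height 78 mm. The lower flange rests on z = 0 and the three cylinders share a vertical axis.

The spool sits inside the open box, centred.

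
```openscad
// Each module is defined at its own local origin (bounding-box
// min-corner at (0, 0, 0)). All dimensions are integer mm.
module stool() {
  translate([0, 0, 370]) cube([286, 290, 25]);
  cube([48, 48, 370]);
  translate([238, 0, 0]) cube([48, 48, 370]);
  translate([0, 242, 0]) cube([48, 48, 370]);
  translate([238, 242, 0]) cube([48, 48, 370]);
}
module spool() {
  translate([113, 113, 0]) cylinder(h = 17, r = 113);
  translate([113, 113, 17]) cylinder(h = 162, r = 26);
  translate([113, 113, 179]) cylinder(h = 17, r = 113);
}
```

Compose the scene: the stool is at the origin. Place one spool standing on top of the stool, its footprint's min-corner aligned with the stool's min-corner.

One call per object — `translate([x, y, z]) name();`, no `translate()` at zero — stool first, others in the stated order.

stool();
translate([0, 0, 395]) spool();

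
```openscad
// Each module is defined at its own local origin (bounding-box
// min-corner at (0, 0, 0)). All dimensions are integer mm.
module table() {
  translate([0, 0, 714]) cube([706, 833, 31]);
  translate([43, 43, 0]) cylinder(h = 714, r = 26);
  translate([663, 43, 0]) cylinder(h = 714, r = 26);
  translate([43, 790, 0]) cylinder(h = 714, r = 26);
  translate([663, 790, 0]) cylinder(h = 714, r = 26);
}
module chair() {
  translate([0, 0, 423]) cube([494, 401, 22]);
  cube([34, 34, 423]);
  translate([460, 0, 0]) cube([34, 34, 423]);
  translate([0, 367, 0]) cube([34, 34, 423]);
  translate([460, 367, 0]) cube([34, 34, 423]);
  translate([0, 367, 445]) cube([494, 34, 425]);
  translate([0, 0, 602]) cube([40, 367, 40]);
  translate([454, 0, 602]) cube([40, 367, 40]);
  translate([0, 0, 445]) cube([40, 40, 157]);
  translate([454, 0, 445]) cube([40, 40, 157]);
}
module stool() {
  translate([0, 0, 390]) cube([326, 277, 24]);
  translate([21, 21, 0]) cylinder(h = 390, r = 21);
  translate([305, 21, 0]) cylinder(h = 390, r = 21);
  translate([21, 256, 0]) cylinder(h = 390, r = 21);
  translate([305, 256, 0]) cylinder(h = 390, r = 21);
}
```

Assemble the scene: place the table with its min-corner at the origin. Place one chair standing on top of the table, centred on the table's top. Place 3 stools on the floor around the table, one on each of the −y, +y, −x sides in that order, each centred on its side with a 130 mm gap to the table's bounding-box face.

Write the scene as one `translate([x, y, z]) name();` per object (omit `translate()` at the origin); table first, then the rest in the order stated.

table();
translate([106, 216, 745]) chair();
translate([190, -407, 0]) stool();
translate([190, 963, 0]) stool();
translate([-456, 278, 0]) stool();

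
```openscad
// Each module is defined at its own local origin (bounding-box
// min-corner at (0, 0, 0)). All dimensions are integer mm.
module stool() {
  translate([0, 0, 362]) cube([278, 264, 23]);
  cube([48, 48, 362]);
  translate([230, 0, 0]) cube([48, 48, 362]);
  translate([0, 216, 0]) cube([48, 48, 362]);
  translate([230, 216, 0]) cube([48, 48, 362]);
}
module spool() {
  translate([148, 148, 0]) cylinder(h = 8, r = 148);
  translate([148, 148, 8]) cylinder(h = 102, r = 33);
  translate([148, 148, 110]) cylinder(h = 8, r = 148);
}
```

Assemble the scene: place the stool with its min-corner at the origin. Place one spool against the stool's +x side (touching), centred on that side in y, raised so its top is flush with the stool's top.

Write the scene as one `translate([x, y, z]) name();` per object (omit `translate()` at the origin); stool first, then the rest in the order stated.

stool();
translate([278, -16, 267]) spool();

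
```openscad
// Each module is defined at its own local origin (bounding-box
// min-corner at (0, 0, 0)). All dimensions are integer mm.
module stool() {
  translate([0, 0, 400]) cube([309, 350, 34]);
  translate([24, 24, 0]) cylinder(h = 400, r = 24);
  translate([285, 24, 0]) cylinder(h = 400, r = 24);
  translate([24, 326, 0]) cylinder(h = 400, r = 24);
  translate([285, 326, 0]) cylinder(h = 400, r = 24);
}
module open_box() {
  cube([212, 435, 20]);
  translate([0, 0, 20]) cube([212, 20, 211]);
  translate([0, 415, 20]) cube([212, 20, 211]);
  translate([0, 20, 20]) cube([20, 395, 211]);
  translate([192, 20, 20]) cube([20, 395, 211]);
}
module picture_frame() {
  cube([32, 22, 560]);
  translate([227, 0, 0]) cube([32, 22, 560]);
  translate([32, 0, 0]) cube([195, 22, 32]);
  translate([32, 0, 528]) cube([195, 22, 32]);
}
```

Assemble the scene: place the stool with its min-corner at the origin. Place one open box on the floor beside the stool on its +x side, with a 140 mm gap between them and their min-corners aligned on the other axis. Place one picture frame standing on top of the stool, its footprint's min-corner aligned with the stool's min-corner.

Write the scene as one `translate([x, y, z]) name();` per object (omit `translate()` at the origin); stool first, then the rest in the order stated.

stool();
translate([449, 0, 0]) open_box();
translate([0, 0, 434]) picture_frame();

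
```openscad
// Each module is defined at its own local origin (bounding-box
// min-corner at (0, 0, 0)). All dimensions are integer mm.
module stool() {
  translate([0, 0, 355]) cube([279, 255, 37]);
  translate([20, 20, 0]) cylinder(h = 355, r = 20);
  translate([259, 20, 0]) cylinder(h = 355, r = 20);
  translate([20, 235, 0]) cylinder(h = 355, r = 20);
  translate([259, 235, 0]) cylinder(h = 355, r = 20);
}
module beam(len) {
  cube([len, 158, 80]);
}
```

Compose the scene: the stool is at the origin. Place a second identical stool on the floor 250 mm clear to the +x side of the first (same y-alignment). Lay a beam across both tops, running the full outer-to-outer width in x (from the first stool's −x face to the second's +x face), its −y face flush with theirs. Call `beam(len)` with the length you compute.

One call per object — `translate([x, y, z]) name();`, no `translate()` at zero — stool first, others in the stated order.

stool();
translate([529, 0, 0]) stool();
translate([0, 0, 392]) beam(808);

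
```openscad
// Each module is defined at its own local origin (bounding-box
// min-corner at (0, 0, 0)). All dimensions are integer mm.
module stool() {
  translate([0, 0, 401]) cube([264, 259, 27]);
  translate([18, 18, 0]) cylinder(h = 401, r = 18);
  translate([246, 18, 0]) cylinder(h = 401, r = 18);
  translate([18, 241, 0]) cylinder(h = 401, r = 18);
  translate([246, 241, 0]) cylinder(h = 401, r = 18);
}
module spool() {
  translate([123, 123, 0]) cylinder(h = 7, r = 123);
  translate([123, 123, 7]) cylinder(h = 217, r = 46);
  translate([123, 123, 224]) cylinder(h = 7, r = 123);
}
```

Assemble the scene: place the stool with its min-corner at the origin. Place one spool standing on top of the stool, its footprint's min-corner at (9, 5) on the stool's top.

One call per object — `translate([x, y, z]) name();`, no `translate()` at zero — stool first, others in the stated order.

stool();
translate([9, 5, 428]) spool();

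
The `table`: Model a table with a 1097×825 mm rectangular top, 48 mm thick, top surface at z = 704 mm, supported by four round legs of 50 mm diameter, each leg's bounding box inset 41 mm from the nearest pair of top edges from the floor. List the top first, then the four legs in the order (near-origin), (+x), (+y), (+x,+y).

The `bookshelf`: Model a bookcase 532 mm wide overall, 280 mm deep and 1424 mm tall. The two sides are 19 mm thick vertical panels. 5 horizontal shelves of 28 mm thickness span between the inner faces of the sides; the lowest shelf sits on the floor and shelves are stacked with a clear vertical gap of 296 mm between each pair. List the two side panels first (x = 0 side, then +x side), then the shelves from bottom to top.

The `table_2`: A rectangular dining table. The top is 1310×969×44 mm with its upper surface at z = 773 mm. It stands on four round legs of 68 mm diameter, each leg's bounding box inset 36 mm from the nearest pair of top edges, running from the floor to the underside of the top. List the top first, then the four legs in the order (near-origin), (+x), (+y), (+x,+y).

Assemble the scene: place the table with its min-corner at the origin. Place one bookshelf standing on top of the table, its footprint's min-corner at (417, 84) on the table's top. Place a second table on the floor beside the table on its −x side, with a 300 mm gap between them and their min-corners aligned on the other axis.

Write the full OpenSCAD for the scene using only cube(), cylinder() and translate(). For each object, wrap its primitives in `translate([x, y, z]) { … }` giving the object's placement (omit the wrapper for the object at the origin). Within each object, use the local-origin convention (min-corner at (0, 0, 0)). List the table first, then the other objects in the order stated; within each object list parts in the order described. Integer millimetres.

translate([0, 0, 656]) cube([1097, 825, 48]);
translate([66, 66, 0]) cylinder(h = 656, r = 25);
translate([1031, 66, 0]) cylinder(h = 656, r = 25);
translate([66, 759, 0]) cylinder(h = 656, r = 25);
translate([1031, 759, 0]) cylinder(h = 656, r = 25);
translate([417, 84, 704]) {
  cube([19, 280, 1424]);
  translate([513, 0, 0]) cube([19, 280, 1424]);
  translate([19, 0, 0]) cube([494, 280, 28]);
  translate([19, 0, 324]) cube([494, 280, 28]);
  translate([19, 0, 648]) cube([494, 280, 28]);
  translate([19, 0, 972]) cube([494, 280, 28]);
  translate([19, 0, 1296]) cube([494, 280, 28]);
}
translate([-1610, 0, 0]) {
  translate([0, 0, 729]) cube([1310, 969, 44]);
  translate([70, 70, 0]) cylinder(h = 729, r = 34);
  translate([1240, 70, 0]) cylinder(h = 729, r = 34);
  translate([70, 899, 0]) cylinder(h = 729, r = 34);
  translate([1240, 899, 0]) cylinder(h = 729, r = 34);
}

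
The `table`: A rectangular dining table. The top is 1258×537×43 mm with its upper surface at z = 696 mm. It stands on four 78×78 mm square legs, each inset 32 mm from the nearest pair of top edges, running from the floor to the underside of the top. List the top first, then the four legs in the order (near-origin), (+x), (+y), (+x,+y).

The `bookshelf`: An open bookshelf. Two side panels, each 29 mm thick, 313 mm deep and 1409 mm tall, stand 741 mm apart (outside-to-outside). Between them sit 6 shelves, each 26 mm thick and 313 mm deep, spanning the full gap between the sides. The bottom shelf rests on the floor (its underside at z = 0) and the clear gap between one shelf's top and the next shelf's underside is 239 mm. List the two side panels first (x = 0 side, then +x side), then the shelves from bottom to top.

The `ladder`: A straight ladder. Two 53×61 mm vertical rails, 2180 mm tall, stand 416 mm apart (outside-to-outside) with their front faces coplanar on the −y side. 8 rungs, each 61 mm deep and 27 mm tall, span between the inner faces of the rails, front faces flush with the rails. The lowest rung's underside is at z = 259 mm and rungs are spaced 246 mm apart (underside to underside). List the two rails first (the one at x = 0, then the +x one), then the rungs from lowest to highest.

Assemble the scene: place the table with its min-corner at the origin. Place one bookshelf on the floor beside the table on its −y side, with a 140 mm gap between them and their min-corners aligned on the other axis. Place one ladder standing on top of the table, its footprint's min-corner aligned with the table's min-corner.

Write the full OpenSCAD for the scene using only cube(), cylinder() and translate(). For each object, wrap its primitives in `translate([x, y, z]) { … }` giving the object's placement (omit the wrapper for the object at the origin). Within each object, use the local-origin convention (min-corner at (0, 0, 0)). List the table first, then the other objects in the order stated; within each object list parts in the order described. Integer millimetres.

translate([0, 0, 653]) cube([1258, 537, 43]);
translate([32, 32, 0]) cube([78, 78, 653]);
translate([1148, 32, 0]) cube([78, 78, 653]);
translate([32, 427, 0]) cube([78, 78, 653]);
translate([1148, 427, 0]) cube([78, 78, 653]);
translate([0, -453, 0]) {
  cube([29, 313, 1409]);
  translate([712, 0, 0]) cube([29, 313, 1409]);
  translate([29, 0, 0]) cube([683, 313, 26]);
  translate([29, 0, 265]) cube([683, 313, 26]);
  translate([29, 0, 530]) cube([683, 313, 26]);
  translate([29, 0, 795]) cube([683, 313, 26]);
  translate([29, 0, 1060]) cube([683, 313, 26]);
  translate([29, 0, 1325]) cube([683, 313, 26]);
}
translate([0, 0, 696]) {
  cube([53, 61, 2180]);
  translate([363, 0, 0]) cube([53, 61, 2180]);
  translate([53, 0, 259]) cube([310, 61, 27]);
  translate([53, 0, 505]) cube([310, 61, 27]);
  translate([53, 0, 751]) cube([310, 61, 27]);
  translate([53, 0, 997]) cube([310, 61, 27]);
  translate([53, 0, 1243]) cube([310, 61, 27]);
  translate([53, 0, 1489]) cube([310, 61, 27]);
  translate([53, 0, 1735]) cube([310, 61, 27]);
  translate([53, 0, 1981]) cube([310, 61, 27]);
}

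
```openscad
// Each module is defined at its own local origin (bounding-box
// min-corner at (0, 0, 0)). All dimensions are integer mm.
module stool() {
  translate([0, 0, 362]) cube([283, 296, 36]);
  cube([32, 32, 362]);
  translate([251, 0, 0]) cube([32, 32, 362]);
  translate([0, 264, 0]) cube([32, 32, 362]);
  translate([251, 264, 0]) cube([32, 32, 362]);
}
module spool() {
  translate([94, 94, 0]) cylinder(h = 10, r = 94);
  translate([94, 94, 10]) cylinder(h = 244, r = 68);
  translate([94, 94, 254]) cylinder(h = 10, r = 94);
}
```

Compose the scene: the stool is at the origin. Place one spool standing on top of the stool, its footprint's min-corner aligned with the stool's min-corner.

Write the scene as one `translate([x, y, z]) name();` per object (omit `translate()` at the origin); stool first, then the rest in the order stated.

stool();
translate([0, 0, 398]) spool();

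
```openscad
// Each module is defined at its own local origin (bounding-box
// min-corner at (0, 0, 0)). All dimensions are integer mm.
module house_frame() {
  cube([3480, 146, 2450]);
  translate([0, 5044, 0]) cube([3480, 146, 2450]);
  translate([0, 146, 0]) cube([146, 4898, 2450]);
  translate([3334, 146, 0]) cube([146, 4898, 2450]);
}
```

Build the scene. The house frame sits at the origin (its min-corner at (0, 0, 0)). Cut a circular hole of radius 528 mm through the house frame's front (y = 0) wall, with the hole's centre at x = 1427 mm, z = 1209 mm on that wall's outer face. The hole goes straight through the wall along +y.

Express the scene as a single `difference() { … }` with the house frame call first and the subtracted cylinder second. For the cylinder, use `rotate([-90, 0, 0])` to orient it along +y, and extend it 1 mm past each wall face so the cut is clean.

difference() {
  house_frame();
  translate([1427, -1, 1209]) rotate([-90, 0, 0]) cylinder(h = 148, r = 528);
}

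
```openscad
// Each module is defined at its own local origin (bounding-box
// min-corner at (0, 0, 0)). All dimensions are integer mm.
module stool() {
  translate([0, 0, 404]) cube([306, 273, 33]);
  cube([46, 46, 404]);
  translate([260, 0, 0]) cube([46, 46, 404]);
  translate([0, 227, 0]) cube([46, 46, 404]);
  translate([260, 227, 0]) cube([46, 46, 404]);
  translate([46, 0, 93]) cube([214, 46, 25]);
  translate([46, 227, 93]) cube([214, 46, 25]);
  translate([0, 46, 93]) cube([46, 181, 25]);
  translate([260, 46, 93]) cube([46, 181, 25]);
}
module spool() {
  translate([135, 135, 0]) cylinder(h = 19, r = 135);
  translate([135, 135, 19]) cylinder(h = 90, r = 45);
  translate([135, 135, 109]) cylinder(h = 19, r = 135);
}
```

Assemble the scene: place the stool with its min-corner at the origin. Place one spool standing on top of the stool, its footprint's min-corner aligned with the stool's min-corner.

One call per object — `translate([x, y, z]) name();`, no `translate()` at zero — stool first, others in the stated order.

stool();
translate([0, 0, 437]) spool();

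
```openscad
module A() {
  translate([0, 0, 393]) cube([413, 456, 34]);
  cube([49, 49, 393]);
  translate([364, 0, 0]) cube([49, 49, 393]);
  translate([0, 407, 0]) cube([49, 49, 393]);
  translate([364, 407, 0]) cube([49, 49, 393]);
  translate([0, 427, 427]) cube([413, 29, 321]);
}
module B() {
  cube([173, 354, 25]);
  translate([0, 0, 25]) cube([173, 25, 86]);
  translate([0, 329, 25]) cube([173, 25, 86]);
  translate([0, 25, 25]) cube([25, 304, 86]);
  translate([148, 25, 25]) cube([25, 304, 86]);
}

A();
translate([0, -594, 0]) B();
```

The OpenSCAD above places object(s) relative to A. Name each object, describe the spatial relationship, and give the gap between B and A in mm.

The open box's nearest face is 240 mm from the chair's −y face.

A is a chair. B is an open box. The open box is on the floor beside the chair on its −y side. The gap between the open box and the chair is 240 mm.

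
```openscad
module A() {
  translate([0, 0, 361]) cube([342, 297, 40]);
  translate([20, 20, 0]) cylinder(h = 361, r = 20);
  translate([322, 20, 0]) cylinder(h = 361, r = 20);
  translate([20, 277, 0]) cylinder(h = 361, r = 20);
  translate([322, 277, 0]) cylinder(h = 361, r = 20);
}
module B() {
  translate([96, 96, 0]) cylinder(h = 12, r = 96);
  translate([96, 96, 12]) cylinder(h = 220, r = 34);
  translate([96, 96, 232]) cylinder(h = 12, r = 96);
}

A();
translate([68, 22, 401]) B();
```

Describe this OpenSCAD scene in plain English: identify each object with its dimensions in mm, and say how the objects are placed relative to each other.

A is a simple wooden stool: a rectangular seat 342 mm (x) by 297 mm (y), 40 mm thick, top face at z = 401 mm, on four round legs, each 40 mm in diameter. The legs rest on z = 0, each leg's axis is inset half a diameter from the nearest pair of seat edges (so the leg's bounding box is flush with the corner).

B is a spool: two coaxial disc flanges of radius 96 mm and thickness 12 mm, joined by a core cylinder of radius 34 mm and height 220 mm. The lower flange rests on z = 0 and the three cylinders share a vertical axis.

The spool is on top of the stool.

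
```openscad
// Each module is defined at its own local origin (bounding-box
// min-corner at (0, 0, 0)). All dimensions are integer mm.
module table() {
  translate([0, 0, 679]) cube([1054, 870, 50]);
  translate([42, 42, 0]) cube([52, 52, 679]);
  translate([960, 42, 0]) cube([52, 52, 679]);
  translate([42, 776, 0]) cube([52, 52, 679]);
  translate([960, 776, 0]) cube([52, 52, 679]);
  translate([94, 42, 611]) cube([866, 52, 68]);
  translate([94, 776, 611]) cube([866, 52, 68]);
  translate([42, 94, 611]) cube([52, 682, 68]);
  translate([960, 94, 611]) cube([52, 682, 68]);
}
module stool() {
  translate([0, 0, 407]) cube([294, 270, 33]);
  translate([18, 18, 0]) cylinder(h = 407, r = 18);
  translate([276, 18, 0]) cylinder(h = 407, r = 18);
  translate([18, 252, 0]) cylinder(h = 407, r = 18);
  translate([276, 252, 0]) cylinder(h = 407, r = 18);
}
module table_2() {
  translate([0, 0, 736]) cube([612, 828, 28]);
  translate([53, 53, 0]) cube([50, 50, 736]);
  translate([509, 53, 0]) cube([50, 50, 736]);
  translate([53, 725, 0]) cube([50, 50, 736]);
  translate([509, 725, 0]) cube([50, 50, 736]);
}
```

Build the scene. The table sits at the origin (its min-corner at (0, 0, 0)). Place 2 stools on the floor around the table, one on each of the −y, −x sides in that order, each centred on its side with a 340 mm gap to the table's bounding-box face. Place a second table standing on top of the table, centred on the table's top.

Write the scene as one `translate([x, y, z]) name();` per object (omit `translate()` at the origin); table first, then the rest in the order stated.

table();
translate([380, -610, 0]) stool();
translate([-634, 300, 0]) stool();
translate([221, 21, 729]) table_2();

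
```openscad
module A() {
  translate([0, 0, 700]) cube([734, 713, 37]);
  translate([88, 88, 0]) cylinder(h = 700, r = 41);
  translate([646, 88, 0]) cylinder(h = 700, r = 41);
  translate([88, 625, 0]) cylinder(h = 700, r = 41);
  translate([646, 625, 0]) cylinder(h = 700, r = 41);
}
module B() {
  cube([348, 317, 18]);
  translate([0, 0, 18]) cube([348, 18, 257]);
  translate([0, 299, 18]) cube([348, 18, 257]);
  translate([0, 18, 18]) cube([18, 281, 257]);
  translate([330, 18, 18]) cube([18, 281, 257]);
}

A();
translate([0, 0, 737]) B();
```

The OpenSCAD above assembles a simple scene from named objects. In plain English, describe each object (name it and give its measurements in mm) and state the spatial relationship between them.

A is a table with a 734×713 mm rectangular top, 37 mm thick, top surface at z = 737 mm, supported by four round legs of 82 mm diameter, each leg's bounding box inset 47 mm from the nearest pair of top edges, running from the floor.

B is an open-topped rectangular box: outside dimensions 348×317×275 mm, with a uniform wall and base thickness of 18 mm. The base is a full 348×317 slab on the floor; four walls sit on top of the base. The front and back walls (the −y and +y sides) span the full width; the two side walls fit between them.

The open box is on top of the table.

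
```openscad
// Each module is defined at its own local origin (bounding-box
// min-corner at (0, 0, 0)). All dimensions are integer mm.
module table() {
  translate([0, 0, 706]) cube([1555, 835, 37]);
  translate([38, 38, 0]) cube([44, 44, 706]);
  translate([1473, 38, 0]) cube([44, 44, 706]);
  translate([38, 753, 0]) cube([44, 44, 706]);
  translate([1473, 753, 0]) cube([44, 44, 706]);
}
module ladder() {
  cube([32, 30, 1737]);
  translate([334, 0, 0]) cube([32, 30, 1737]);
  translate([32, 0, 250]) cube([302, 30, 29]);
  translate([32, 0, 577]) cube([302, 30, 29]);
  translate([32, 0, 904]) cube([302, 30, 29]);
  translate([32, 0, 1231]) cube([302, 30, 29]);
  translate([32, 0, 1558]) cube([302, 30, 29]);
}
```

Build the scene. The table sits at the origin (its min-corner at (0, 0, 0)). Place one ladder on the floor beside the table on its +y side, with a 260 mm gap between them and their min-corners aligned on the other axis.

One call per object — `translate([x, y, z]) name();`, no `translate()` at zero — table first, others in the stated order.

table();
translate([0, 1095, 0]) ladder();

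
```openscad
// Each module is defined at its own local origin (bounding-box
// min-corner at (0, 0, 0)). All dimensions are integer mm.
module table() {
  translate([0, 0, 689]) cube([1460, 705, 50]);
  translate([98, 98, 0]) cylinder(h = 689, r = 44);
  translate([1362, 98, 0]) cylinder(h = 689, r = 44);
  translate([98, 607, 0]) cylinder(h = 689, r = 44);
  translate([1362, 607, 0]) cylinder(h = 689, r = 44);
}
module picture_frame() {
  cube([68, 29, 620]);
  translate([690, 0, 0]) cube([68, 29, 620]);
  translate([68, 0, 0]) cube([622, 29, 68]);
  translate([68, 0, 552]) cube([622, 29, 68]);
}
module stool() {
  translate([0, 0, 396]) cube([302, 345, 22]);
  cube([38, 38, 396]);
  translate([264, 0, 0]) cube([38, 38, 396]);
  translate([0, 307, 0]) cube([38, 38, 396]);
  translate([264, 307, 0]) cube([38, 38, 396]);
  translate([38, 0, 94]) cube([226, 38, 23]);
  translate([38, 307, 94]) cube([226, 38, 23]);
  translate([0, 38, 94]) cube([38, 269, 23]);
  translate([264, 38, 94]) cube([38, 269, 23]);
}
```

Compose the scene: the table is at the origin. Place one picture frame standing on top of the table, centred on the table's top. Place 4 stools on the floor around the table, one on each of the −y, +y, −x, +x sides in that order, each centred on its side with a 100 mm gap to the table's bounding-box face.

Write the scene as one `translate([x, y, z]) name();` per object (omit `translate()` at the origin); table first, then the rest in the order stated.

table();
translate([351, 338, 739]) picture_frame();
translate([579, -445, 0]) stool();
translate([579, 805, 0]) stool();
translate([-402, 180, 0]) stool();
translate([1560, 180, 0]) stool();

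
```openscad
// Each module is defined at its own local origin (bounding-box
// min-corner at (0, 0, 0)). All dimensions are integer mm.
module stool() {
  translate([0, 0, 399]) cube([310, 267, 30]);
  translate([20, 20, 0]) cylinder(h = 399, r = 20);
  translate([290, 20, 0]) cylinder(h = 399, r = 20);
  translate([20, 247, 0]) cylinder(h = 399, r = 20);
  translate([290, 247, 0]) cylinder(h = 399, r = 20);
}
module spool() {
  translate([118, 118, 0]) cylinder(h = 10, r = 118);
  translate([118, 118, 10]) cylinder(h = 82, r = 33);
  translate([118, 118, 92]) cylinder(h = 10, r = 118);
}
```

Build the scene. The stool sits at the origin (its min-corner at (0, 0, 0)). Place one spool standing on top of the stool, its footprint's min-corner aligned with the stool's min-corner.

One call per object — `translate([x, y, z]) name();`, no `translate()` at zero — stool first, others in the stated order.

stool();
translate([0, 0, 429]) spool();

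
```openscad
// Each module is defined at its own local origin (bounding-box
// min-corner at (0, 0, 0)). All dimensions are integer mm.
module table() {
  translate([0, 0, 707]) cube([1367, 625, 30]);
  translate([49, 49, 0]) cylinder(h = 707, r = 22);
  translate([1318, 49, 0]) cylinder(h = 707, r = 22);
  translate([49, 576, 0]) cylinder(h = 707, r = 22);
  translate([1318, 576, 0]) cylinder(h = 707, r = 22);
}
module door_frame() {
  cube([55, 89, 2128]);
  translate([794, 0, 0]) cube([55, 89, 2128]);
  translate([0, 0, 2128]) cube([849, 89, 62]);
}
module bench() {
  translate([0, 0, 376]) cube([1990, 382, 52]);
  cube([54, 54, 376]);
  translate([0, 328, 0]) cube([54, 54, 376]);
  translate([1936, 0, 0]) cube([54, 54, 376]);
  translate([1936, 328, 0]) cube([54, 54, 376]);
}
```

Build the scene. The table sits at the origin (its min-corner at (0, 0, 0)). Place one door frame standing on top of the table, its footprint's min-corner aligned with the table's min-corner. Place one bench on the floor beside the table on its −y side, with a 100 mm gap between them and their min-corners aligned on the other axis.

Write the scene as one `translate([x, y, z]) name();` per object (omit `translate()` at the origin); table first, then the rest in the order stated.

table();
translate([0, 0, 737]) door_frame();
translate([0, -482, 0]) bench();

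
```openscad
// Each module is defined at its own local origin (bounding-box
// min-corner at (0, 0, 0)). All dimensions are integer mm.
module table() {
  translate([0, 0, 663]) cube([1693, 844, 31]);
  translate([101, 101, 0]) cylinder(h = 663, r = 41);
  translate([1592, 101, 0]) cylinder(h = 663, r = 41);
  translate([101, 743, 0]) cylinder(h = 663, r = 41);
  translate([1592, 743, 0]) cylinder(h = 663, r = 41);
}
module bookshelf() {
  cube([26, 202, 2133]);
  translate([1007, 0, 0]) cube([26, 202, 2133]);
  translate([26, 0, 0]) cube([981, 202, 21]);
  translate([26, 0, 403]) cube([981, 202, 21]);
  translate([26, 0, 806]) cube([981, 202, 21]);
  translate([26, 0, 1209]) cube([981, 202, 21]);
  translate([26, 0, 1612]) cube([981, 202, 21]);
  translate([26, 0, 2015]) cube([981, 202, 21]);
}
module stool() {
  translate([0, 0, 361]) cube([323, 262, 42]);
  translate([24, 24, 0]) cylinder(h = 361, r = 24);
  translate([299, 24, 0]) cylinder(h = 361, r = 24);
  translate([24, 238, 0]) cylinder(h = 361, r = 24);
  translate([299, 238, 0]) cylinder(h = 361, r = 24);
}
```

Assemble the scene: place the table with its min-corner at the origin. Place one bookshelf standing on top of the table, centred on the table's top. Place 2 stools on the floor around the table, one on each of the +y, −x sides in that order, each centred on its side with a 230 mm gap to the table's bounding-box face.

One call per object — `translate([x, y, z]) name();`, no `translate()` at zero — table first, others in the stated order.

table();
translate([330, 321, 694]) bookshelf();
translate([685, 1074, 0]) stool();
translate([-553, 291, 0]) stool();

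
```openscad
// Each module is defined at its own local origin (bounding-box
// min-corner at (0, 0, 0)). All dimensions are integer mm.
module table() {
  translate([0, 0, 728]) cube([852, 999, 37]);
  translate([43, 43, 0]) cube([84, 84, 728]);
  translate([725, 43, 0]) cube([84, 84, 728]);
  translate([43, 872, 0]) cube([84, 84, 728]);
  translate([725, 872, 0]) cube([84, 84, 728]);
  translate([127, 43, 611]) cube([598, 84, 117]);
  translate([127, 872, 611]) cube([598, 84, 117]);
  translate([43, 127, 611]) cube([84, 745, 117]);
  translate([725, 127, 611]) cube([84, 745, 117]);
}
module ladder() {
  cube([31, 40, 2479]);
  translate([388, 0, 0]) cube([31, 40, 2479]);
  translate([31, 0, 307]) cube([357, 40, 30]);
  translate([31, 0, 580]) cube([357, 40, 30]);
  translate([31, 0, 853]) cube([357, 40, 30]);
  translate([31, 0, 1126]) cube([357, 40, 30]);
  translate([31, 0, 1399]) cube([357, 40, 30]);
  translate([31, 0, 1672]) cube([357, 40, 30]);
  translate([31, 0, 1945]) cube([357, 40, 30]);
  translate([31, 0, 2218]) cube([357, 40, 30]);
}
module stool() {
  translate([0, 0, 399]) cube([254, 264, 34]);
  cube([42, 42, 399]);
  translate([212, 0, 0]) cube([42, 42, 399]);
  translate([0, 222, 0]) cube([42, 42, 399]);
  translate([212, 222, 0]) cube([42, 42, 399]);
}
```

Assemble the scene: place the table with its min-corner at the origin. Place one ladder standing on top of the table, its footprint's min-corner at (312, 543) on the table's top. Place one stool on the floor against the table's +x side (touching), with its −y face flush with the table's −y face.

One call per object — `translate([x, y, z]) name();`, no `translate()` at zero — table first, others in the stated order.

table();
translate([312, 543, 765]) ladder();
translate([852, 0, 0]) stool();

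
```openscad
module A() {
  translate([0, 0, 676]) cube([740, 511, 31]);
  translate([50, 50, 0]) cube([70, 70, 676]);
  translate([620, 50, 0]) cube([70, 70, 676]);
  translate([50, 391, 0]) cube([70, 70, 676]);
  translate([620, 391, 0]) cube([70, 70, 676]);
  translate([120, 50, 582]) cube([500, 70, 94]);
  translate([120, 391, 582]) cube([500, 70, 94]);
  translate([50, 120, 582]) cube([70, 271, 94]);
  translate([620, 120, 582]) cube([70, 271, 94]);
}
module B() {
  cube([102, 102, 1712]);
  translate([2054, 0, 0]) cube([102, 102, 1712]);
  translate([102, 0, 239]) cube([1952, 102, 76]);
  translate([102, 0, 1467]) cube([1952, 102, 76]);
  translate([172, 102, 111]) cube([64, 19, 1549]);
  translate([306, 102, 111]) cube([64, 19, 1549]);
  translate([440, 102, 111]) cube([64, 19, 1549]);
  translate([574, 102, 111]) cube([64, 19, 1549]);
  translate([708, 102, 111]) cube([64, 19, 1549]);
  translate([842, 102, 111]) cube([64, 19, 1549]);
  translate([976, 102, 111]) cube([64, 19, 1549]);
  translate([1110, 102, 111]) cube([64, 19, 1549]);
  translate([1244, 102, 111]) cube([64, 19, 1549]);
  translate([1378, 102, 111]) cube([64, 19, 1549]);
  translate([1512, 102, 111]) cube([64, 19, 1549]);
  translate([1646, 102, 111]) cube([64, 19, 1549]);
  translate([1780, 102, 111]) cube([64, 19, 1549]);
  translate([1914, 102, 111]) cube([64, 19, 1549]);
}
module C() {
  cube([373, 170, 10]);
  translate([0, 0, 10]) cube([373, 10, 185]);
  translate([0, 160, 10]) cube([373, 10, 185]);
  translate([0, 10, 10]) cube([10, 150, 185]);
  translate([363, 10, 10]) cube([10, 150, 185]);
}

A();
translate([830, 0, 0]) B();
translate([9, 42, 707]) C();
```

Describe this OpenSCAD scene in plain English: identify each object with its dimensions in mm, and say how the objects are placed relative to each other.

A is a table: top 740 mm (x) × 511 mm (y), 31 mm thick, upper face at z = 707 mm, on four 70×70 mm square legs, each inset 50 mm from the nearest pair of top edges, running from z = 0 to the bottom of the top. Four apron rails, 70 mm thick and 94 mm tall, run between adjacent legs with their top edges flush with the underside of the top and their outer faces flush with the legs' outer faces.

B is a fence section. Two 102×102 mm posts, 1712 mm tall, stand on the floor with a clear span of 1952 mm between their inner faces. Two horizontal rails of 102×76 mm section span the gap between the posts with their undersides at z = 239 mm and z = 1467 mm, flush with the posts' −y face. 14 pickets, each 64 mm wide, 19 mm thick and 1549 mm tall, are fixed to the +y face of the rails with their bottoms at z = 111 mm, evenly spaced across the span with equal gaps (rounded down to the nearest mm) at the −x end and between each pair — any rounding remainder accumulates at the +x end.

C is an open storage box with external size 373×170×195 mm and wall thickness 10 mm (the base is also 10 mm thick). The base covers the whole footprint; the four walls stand on the base, with the y-facing walls full-width and the x-facing walls fitting between their inner faces.

The fence section is on the floor beside the table on its +x side. The open box is on top of the table.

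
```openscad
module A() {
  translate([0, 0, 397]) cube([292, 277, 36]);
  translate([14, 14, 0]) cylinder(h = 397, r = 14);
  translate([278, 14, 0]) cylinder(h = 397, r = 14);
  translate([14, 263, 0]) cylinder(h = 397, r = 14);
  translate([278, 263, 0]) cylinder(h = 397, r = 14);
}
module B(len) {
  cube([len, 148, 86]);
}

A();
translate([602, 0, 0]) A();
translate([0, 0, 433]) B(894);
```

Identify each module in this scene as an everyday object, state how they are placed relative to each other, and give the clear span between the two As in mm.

A is a stool. B is a beam. A beam spans the tops of two stools. The clear span between the two stools is 310 mm.

Second stool starts at x = 602; first ends at x = 292; clear span = 602 − 292 = 310 mm.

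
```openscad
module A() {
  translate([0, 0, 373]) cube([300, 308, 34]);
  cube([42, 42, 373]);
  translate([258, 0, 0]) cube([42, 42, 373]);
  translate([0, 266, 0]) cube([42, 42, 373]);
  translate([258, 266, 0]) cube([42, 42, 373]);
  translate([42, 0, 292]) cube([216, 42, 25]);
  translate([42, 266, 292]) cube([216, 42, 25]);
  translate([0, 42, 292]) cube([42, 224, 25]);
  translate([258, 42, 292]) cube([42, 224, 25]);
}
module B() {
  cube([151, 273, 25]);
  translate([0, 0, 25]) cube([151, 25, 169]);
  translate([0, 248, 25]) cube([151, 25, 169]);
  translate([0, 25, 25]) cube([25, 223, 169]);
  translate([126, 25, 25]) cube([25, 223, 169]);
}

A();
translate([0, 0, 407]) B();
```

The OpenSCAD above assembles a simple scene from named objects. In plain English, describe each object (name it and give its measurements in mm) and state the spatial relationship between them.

A is a four-legged stool. The seat is a 300×308×34 mm slab whose top surface is at z = 407 mm; four square legs, each 42×42 mm in cross-section, run from the floor (z = 0) to the underside of the seat, each flush with a corner of the seat. Four stretchers, 42 mm wide and 25 mm tall, connect adjacent legs with their undersides at z = 292 mm, each running between the inner faces of the legs it joins and aligned with the legs' outer faces on the other axis.

B is an open storage box with external size 151×273×194 mm and wall thickness 25 mm (the base is also 25 mm thick). The base covers the whole footprint; the four walls stand on the base, with the y-facing walls full-width and the x-facing walls fitting between their inner faces.

The open box is on top of the stool.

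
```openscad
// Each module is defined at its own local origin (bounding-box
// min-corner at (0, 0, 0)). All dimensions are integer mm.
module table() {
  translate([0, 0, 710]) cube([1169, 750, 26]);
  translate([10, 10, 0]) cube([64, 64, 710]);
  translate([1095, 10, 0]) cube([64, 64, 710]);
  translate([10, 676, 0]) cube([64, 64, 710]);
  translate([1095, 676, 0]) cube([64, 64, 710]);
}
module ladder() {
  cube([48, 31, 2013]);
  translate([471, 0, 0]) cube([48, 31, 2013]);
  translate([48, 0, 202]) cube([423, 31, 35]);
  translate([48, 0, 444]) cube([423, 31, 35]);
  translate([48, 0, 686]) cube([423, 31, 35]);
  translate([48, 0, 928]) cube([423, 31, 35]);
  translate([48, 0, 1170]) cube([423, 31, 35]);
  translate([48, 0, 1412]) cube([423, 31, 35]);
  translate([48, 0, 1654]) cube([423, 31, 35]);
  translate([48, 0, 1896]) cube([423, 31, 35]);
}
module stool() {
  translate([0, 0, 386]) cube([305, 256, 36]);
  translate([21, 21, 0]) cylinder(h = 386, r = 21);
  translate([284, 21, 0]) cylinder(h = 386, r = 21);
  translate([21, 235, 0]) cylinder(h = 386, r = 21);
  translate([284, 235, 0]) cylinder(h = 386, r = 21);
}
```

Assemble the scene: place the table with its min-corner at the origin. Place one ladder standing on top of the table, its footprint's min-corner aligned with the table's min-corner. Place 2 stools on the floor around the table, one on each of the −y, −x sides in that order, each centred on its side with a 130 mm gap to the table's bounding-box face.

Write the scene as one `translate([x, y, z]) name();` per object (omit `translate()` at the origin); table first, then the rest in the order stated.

table();
translate([0, 0, 736]) ladder();
translate([432, -386, 0]) stool();
translate([-435, 247, 0]) stool();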